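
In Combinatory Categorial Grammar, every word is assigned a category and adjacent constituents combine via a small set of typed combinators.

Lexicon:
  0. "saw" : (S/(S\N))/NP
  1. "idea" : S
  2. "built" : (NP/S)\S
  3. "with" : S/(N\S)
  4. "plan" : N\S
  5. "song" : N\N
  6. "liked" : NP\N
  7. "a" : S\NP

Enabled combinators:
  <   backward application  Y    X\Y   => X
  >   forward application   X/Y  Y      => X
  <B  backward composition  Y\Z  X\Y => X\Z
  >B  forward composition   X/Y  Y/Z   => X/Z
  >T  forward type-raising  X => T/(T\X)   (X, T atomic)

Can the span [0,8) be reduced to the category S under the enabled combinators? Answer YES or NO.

YES

[0,8] S   >
  [0,5] S/(S\N)   >
    [0,1] "saw" : (S/(S\N))/NP
    [1,5] NP   >
      [1,3] NP/S   <
        [1,2] "idea" : S
        [2,3] "built" : (NP/S)\S
      [3,5] S   >
        [3,4] "with" : S/(N\S)
        [4,5] "plan" : N\S
  [5,8] S\N   <B
    [5,6] "song" : N\N
    [6,8] S\N   <B
      [6,7] "liked" : NP\N
      [7,8] "a" : S\NP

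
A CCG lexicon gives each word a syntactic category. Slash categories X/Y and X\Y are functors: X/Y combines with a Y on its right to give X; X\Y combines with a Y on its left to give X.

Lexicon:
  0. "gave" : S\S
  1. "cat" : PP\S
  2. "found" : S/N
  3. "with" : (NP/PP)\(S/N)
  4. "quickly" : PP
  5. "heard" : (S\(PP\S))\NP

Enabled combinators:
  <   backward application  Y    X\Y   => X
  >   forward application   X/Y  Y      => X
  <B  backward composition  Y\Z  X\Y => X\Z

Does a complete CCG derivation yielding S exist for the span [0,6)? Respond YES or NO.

YES

[0,6] S   <
  [0,2] PP\S   <B
    [0,1] "gave" : S\S
    [1,2] "cat" : PP\S
  [2,6] S\(PP\S)   <
    [2,5] NP   >
      [2,4] NP/PP   <
        [2,3] "found" : S/N
        [3,4] "with" : (NP/PP)\(S/N)
      [4,5] "quickly" : PP
    [5,6] "heard" : (S\(PP\S))\NP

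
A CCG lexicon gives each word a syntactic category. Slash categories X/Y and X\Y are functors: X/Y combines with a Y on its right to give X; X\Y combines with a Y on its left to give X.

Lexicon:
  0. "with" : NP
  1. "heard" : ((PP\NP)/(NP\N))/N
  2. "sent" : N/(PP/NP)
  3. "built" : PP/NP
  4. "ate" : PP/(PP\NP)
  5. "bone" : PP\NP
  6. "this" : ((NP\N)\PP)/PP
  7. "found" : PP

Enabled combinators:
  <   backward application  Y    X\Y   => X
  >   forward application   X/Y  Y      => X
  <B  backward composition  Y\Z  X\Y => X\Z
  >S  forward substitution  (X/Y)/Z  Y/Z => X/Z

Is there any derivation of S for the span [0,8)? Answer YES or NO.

NO

NP ((PP\NP)/(NP\N))/N N/(PP/NP) PP/NP PP/(PP\NP) PP\NP ((NP\N)\PP)/PP PP
CKY chart[0,8] = {PP}; S ∉ chart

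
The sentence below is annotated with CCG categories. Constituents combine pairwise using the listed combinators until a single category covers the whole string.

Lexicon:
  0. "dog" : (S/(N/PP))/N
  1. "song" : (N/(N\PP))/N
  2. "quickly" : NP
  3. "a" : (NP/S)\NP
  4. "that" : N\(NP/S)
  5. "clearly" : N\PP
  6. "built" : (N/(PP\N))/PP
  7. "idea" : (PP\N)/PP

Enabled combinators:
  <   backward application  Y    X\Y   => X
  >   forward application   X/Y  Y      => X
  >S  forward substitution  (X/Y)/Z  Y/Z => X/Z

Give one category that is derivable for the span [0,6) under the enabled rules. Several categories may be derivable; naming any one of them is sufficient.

S/(N/PP)

[0,8] S   >
  [0,6] S/(N/PP)   >
    [0,1] "dog" : (S/(N/PP))/N
    [1,6] N   >
      [1,5] N/(N\PP)   >
        [1,2] "song" : (N/(N\PP))/N
        [2,5] N   <
          [2,4] NP/S   <
            [2,3] "quickly" : NP
            [3,4] "a" : (NP/S)\NP
          [4,5] "that" : N\(NP/S)
      [5,6] "clearly" : N\PP
  [6,8] N/PP   >S
    [6,7] "built" : (N/(PP\N))/PP
    [7,8] "idea" : (PP\N)/PP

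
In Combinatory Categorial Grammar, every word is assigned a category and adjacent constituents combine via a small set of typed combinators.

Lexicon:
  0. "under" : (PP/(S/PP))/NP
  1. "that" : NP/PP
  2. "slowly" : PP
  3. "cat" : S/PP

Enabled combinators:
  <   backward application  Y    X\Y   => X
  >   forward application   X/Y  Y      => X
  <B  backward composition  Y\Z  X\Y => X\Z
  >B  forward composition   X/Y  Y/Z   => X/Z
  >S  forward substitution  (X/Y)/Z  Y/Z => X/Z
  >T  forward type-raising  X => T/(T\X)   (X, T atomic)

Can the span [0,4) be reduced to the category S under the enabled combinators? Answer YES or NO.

NO

(PP/(S/PP))/NP NP/PP PP S/PP
CKY chart[0,4] = {N/(N\PP), NP/(NP\PP), PP, PP/(PP\PP), S/(S\PP)}; S ∉ chart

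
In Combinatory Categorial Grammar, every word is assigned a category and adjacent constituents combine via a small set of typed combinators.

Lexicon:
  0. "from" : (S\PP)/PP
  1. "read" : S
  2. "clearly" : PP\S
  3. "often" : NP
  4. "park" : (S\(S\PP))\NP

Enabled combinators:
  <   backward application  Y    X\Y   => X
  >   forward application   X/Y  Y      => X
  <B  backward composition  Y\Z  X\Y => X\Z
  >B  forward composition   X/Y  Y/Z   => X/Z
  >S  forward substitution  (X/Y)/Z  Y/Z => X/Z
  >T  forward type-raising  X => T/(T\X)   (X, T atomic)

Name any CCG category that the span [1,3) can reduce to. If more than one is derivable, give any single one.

PP

[0,5] S   <
  [0,3] S\PP   >
    [0,1] "from" : (S\PP)/PP
    [1,3] PP   >
      [1,2] PP/(PP\S)   >T
        [1,2] "read" : S
      [2,3] "clearly" : PP\S
  [3,5] S\(S\PP)   <
    [3,4] "often" : NP
    [4,5] "park" : (S\(S\PP))\NP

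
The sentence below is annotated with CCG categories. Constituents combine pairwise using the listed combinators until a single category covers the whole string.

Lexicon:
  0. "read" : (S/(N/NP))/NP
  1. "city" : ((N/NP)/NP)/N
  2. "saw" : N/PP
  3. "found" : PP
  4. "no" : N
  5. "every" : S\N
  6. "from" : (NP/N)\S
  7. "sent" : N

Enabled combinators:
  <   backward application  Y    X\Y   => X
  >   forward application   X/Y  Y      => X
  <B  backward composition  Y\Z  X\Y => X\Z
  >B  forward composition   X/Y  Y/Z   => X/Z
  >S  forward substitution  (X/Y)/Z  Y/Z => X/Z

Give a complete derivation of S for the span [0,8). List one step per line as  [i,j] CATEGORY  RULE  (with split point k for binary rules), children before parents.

[0,1] (S/(N/NP))/NP  lex  "read"
[1,2] ((N/NP)/NP)/N  lex  "city"
[2,3] N/PP  lex  "saw"
[3,4] PP  lex  "found"
[2,4] N  >  k=3
[1,4] (N/NP)/NP  >  k=2
[0,4] S/NP  >S  k=1
[4,5] N  lex  "no"
[5,6] S\N  lex  "every"
[4,6] S  <  k=5
[6,7] (NP/N)\S  lex  "from"
[4,7] NP/N  <  k=6
[7,8] N  lex  "sent"
[4,8] NP  >  k=7
[0,8] S  >  k=4

[0,8] S   >
  [0,4] S/NP   >S
    [0,1] "read" : (S/(N/NP))/NP
    [1,4] (N/NP)/NP   >
      [1,2] "city" : ((N/NP)/NP)/N
      [2,4] N   >
        [2,3] "saw" : N/PP
        [3,4] "found" : PP
  [4,8] NP   >
    [4,7] NP/N   <
      [4,6] S   <
        [4,5] "no" : N
        [5,6] "every" : S\N
      [6,7] "from" : (NP/N)\S
    [7,8] "sent" : N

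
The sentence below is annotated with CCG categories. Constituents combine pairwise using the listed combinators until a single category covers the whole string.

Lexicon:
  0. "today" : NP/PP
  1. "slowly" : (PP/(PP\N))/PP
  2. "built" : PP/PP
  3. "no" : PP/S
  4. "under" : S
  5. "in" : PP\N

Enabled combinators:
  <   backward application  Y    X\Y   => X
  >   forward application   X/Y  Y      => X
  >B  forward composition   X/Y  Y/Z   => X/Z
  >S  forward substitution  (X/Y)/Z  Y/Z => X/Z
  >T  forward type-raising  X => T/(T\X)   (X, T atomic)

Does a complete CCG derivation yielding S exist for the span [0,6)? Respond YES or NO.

NO

NP/PP (PP/(PP\N))/PP PP/PP PP/S S PP\N
CKY chart[0,6] = {N/(N\NP), NP, NP/(NP\NP), NP/(PP\PP), PP/(PP\NP), S/(S\NP)}; S ∉ chart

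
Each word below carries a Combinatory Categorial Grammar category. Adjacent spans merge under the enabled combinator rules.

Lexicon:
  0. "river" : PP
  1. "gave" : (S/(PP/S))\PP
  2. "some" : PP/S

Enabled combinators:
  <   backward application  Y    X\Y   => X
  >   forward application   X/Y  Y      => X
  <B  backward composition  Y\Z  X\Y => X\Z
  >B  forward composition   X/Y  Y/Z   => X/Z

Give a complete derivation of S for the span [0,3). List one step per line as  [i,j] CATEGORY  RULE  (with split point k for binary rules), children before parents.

[0,3] S   >
  [0,2] S/(PP/S)   <
    [0,1] "river" : PP
    [1,2] "gave" : (S/(PP/S))\PP
  [2,3] "some" : PP/S

[0,1] PP  lex  "river"
[1,2] (S/(PP/S))\PP  lex  "gave"
[0,2] S/(PP/S)  <  k=1
[2,3] PP/S  lex  "some"
[0,3] S  >  k=2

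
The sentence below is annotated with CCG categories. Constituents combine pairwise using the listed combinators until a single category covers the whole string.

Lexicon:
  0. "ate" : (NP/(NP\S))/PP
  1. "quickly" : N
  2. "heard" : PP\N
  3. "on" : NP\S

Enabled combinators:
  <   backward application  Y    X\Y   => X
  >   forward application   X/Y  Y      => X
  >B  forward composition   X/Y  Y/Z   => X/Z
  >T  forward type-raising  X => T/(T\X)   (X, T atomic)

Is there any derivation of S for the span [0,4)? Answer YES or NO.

NO

(NP/(NP\S))/PP N PP\N NP\S
CKY chart[0,4] = {N/(N\NP), NP, NP/(NP\NP), PP/(PP\NP), S/(S\NP)}; S ∉ chart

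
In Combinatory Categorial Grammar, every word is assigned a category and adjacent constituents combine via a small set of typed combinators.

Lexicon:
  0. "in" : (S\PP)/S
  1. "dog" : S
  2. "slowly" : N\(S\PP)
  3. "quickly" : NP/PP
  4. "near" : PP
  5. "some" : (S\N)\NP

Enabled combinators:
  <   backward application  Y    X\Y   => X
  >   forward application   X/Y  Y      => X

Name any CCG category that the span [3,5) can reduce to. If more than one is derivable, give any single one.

NP

[0,6] S   <
  [0,3] N   <
    [0,2] S\PP   >
      [0,1] "in" : (S\PP)/S
      [1,2] "dog" : S
    [2,3] "slowly" : N\(S\PP)
  [3,6] S\N   <
    [3,5] NP   >
      [3,4] "quickly" : NP/PP
      [4,5] "near" : PP
    [5,6] "some" : (S\N)\NP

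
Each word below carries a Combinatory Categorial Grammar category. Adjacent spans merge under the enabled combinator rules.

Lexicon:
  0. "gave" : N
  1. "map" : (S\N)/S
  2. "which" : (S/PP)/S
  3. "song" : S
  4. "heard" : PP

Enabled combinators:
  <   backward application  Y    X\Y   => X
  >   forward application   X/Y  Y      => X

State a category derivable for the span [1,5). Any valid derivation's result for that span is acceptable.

[0,5] S   <
  [0,1] "gave" : N
  [1,5] S\N   >
    [1,2] "map" : (S\N)/S
    [2,5] S   >
      [2,4] S/PP   >
        [2,3] "which" : (S/PP)/S
        [3,4] "song" : S
      [4,5] "heard" : PP

S\N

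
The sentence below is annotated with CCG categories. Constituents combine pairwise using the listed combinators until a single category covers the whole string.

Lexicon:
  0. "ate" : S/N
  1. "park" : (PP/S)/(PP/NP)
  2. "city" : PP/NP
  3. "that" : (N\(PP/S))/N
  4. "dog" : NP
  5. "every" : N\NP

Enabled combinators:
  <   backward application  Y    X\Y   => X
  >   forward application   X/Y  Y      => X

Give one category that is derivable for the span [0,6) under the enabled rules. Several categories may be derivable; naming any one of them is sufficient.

[0,6] S   >
  [0,1] "ate" : S/N
  [1,6] N   <
    [1,3] PP/S   >
      [1,2] "park" : (PP/S)/(PP/NP)
      [2,3] "city" : PP/NP
    [3,6] N\(PP/S)   >
      [3,4] "that" : (N\(PP/S))/N
      [4,6] N   <
        [4,5] "dog" : NP
        [5,6] "every" : N\NP

S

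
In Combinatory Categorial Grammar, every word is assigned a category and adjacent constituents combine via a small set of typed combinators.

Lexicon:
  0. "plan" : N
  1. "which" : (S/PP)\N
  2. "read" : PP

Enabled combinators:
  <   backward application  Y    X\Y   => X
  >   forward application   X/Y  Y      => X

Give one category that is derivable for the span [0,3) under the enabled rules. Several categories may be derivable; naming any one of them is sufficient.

S

[0,3] S   >
  [0,2] S/PP   <
    [0,1] "plan" : N
    [1,2] "which" : (S/PP)\N
  [2,3] "read" : PP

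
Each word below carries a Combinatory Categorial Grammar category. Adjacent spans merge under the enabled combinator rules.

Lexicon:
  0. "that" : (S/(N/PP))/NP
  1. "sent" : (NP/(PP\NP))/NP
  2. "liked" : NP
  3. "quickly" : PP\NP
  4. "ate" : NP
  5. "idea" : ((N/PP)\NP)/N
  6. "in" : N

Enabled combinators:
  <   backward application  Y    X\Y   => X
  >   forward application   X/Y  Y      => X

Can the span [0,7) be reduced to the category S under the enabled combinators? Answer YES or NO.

YES

[0,7] S   >
  [0,4] S/(N/PP)   >
    [0,1] "that" : (S/(N/PP))/NP
    [1,4] NP   >
      [1,3] NP/(PP\NP)   >
        [1,2] "sent" : (NP/(PP\NP))/NP
        [2,3] "liked" : NP
      [3,4] "quickly" : PP\NP
  [4,7] N/PP   <
    [4,5] "ate" : NP
    [5,7] (N/PP)\NP   >
      [5,6] "idea" : ((N/PP)\NP)/N
      [6,7] "in" : N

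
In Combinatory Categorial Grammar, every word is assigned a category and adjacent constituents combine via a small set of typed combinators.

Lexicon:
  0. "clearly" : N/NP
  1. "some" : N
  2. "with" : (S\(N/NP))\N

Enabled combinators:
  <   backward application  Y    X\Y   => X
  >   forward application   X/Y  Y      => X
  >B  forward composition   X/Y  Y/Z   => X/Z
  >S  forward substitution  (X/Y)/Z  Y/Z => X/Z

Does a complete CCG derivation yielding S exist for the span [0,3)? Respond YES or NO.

[0,3] S   <
  [0,1] "clearly" : N/NP
  [1,3] S\(N/NP)   <
    [1,2] "some" : N
    [2,3] "with" : (S\(N/NP))\N

YES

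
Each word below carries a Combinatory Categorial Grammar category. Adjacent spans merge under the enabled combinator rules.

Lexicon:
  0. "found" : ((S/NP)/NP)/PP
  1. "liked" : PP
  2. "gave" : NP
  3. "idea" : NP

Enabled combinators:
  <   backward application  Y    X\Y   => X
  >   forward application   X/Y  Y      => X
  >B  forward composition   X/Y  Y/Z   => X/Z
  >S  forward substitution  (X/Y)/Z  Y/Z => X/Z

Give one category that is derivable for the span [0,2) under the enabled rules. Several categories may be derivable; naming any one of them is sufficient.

[0,4] S   >
  [0,3] S/NP   >
    [0,2] (S/NP)/NP   >
      [0,1] "found" : ((S/NP)/NP)/PP
      [1,2] "liked" : PP
    [2,3] "gave" : NP
  [3,4] "idea" : NP

(S/NP)/NP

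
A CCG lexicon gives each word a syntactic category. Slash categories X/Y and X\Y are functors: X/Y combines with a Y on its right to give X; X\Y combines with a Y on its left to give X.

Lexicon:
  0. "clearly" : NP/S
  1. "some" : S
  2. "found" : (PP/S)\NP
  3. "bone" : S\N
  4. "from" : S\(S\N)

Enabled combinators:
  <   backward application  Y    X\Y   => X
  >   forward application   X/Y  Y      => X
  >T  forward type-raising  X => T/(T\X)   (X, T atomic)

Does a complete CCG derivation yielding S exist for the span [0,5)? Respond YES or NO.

NP/S S (PP/S)\NP S\N S\(S\N)
CKY chart[0,5] = {N/(N\PP), NP/(NP\PP), PP, PP/(PP\PP), S/(S\PP)}; S ∉ chart

NO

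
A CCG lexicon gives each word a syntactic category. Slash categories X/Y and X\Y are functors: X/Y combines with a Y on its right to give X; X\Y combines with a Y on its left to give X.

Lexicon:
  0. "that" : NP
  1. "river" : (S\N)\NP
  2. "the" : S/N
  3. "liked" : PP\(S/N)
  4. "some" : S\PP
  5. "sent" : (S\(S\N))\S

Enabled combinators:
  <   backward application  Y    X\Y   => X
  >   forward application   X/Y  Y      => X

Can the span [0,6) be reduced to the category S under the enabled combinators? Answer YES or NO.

[0,6] S   <
  [0,2] S\N   <
    [0,1] "that" : NP
    [1,2] "river" : (S\N)\NP
  [2,6] S\(S\N)   <
    [2,5] S   <
      [2,4] PP   <
        [2,3] "the" : S/N
        [3,4] "liked" : PP\(S/N)
      [4,5] "some" : S\PP
    [5,6] "sent" : (S\(S\N))\S

YES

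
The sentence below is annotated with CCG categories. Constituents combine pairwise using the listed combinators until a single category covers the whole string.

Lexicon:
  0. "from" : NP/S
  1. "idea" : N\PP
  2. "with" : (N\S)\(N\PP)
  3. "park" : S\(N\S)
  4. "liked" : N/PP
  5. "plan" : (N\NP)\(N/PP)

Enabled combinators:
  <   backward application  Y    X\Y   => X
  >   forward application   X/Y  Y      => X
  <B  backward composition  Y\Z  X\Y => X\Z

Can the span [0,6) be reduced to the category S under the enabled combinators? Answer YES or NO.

NP/S N\PP (N\S)\(N\PP) S\(N\S) N/PP (N\NP)\(N/PP)
CKY chart[0,6] = {N}; S ∉ chart

NO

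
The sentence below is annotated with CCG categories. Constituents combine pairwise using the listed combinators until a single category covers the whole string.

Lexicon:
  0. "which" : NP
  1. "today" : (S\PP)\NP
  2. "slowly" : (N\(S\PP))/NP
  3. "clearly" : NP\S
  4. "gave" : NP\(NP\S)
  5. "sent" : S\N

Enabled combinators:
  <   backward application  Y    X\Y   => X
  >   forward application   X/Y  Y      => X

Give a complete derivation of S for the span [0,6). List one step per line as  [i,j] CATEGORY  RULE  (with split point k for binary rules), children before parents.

[0,1] NP  lex  "which"
[1,2] (S\PP)\NP  lex  "today"
[0,2] S\PP  <  k=1
[2,3] (N\(S\PP))/NP  lex  "slowly"
[3,4] NP\S  lex  "clearly"
[4,5] NP\(NP\S)  lex  "gave"
[3,5] NP  <  k=4
[2,5] N\(S\PP)  >  k=3
[0,5] N  <  k=2
[5,6] S\N  lex  "sent"
[0,6] S  <  k=5

[0,6] S   <
  [0,5] N   <
    [0,2] S\PP   <
      [0,1] "which" : NP
      [1,2] "today" : (S\PP)\NP
    [2,5] N\(S\PP)   >
      [2,3] "slowly" : (N\(S\PP))/NP
      [3,5] NP   <
        [3,4] "clearly" : NP\S
        [4,5] "gave" : NP\(NP\S)
  [5,6] "sent" : S\N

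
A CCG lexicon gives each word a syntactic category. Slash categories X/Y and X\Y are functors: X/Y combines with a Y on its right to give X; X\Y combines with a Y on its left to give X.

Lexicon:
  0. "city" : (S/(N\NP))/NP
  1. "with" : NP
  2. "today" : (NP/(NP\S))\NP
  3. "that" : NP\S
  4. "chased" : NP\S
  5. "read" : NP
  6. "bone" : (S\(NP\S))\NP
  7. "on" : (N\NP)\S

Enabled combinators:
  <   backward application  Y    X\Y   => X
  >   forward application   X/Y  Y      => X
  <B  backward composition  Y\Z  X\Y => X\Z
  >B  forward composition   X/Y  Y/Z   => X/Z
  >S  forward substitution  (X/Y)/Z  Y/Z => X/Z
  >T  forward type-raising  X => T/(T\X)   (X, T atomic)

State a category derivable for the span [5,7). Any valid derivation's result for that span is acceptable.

[0,8] S   >
  [0,4] S/(N\NP)   >
    [0,1] "city" : (S/(N\NP))/NP
    [1,4] NP   >
      [1,3] NP/(NP\S)   <
        [1,2] "with" : NP
        [2,3] "today" : (NP/(NP\S))\NP
      [3,4] "that" : NP\S
  [4,8] N\NP   <
    [4,7] S   <
      [4,5] "chased" : NP\S
      [5,7] S\(NP\S)   <
        [5,6] "read" : NP
        [6,7] "bone" : (S\(NP\S))\NP
    [7,8] "on" : (N\NP)\S

S\(NP\S)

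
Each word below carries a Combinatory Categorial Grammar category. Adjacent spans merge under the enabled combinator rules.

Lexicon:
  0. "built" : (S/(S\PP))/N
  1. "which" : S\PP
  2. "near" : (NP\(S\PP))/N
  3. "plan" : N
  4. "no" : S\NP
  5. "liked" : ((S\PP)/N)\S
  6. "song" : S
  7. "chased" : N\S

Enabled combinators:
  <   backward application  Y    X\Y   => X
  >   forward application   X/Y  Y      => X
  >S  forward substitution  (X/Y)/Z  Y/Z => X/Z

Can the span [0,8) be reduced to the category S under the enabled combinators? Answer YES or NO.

YES

[0,8] S   >
  [0,6] S/N   >S
    [0,1] "built" : (S/(S\PP))/N
    [1,6] (S\PP)/N   <
      [1,5] S   <
        [1,4] NP   <
          [1,2] "which" : S\PP
          [2,4] NP\(S\PP)   >
            [2,3] "near" : (NP\(S\PP))/N
            [3,4] "plan" : N
        [4,5] "no" : S\NP
      [5,6] "liked" : ((S\PP)/N)\S
  [6,8] N   <
    [6,7] "song" : S
    [7,8] "chased" : N\S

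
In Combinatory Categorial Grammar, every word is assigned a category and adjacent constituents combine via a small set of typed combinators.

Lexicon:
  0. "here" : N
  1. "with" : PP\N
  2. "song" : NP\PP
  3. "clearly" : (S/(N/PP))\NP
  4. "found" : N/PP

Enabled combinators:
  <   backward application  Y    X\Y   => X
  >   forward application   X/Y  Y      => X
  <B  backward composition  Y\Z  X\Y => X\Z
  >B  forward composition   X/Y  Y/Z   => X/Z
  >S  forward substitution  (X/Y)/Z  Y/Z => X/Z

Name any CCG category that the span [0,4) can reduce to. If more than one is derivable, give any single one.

S/(N/PP)

[0,5] S   >
  [0,4] S/(N/PP)   <
    [0,3] NP   <
      [0,1] "here" : N
      [1,3] NP\N   <B
        [1,2] "with" : PP\N
        [2,3] "song" : NP\PP
    [3,4] "clearly" : (S/(N/PP))\NP
  [4,5] "found" : N/PP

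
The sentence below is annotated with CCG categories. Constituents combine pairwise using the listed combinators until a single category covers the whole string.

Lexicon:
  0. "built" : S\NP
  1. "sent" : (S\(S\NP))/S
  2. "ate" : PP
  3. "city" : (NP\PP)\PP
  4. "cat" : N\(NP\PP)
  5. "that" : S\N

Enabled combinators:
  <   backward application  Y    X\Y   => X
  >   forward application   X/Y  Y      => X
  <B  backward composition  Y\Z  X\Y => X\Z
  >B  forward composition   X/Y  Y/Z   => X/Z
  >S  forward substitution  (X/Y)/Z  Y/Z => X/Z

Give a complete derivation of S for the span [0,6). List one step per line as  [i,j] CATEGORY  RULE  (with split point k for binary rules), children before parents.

[0,1] S\NP  lex  "built"
[1,2] (S\(S\NP))/S  lex  "sent"
[2,3] PP  lex  "ate"
[3,4] (NP\PP)\PP  lex  "city"
[2,4] NP\PP  <  k=3
[4,5] N\(NP\PP)  lex  "cat"
[2,5] N  <  k=4
[5,6] S\N  lex  "that"
[2,6] S  <  k=5
[1,6] S\(S\NP)  >  k=2
[0,6] S  <  k=1

[0,6] S   <
  [0,1] "built" : S\NP
  [1,6] S\(S\NP)   >
    [1,2] "sent" : (S\(S\NP))/S
    [2,6] S   <
      [2,5] N   <
        [2,4] NP\PP   <
          [2,3] "ate" : PP
          [3,4] "city" : (NP\PP)\PP
        [4,5] "cat" : N\(NP\PP)
      [5,6] "that" : S\N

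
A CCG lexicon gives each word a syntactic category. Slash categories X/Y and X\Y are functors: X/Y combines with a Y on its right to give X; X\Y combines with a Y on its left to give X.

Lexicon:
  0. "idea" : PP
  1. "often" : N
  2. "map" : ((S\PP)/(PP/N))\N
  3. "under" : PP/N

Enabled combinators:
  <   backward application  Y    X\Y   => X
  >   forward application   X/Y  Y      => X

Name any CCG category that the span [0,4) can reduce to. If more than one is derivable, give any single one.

S

[0,4] S   <
  [0,1] "idea" : PP
  [1,4] S\PP   >
    [1,3] (S\PP)/(PP/N)   <
      [1,2] "often" : N
      [2,3] "map" : ((S\PP)/(PP/N))\N
    [3,4] "under" : PP/N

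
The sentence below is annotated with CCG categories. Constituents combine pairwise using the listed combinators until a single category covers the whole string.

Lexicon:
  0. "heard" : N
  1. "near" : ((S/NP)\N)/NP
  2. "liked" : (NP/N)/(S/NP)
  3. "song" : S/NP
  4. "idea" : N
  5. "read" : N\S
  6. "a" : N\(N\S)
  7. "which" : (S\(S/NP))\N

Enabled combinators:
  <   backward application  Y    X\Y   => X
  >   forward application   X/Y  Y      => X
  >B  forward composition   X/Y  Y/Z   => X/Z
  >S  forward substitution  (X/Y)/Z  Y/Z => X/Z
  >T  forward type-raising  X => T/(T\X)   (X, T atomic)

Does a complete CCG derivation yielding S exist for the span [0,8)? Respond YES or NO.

YES

[0,8] S   <
  [0,5] S/NP   <
    [0,1] "heard" : N
    [1,5] (S/NP)\N   >
      [1,2] "near" : ((S/NP)\N)/NP
      [2,5] NP   >
        [2,4] NP/N   >
          [2,3] "liked" : (NP/N)/(S/NP)
          [3,4] "song" : S/NP
        [4,5] "idea" : N
  [5,8] S\(S/NP)   <
    [5,7] N   <
      [5,6] "read" : N\S
      [6,7] "a" : N\(N\S)
    [7,8] "which" : (S\(S/NP))\N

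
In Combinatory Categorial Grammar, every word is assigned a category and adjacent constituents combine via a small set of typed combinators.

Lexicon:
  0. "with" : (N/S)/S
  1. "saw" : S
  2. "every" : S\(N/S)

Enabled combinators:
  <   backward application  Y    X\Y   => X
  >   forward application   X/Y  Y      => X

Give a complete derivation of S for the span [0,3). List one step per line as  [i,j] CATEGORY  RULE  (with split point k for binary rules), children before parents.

[0,1] (N/S)/S  lex  "with"
[1,2] S  lex  "saw"
[0,2] N/S  >  k=1
[2,3] S\(N/S)  lex  "every"
[0,3] S  <  k=2

[0,3] S   <
  [0,2] N/S   >
    [0,1] "with" : (N/S)/S
    [1,2] "saw" : S
  [2,3] "every" : S\(N/S)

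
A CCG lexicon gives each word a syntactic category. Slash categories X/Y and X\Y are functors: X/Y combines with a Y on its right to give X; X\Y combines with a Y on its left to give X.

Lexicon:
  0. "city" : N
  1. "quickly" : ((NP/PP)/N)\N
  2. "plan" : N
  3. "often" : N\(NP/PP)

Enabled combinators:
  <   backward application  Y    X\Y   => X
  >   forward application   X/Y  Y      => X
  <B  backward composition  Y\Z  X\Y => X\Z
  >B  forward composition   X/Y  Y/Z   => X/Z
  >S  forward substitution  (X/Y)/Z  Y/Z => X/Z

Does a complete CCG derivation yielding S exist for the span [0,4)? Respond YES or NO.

N ((NP/PP)/N)\N N N\(NP/PP)
CKY chart[0,4] = {N}; S ∉ chart

NO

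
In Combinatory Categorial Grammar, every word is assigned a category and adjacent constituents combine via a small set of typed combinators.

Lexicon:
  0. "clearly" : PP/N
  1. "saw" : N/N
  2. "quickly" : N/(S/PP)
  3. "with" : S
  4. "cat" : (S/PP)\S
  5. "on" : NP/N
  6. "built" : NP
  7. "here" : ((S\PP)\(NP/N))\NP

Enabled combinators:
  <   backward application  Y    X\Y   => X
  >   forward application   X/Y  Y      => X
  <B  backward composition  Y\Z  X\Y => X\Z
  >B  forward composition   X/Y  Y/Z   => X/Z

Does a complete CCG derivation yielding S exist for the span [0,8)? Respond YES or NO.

YES

[0,8] S   <
  [0,5] PP   >
    [0,2] PP/N   >B
      [0,1] "clearly" : PP/N
      [1,2] "saw" : N/N
    [2,5] N   >
      [2,3] "quickly" : N/(S/PP)
      [3,5] S/PP   <
        [3,4] "with" : S
        [4,5] "cat" : (S/PP)\S
  [5,8] S\PP   <
    [5,6] "on" : NP/N
    [6,8] (S\PP)\(NP/N)   <
      [6,7] "built" : NP
      [7,8] "here" : ((S\PP)\(NP/N))\NP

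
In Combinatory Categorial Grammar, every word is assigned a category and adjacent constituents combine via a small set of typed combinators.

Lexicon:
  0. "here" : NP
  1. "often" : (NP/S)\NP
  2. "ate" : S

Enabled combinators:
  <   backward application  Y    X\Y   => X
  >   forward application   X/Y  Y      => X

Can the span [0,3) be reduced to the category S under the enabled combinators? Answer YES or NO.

NP (NP/S)\NP S
CKY chart[0,3] = {NP}; S ∉ chart

NO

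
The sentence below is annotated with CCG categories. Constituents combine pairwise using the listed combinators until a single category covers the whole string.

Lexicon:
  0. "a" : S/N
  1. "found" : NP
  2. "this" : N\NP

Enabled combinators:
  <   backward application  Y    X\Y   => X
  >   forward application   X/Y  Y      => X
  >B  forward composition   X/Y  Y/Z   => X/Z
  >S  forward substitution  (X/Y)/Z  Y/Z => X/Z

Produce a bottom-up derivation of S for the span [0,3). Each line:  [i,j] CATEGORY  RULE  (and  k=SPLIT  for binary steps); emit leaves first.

[0,3] S   >
  [0,1] "a" : S/N
  [1,3] N   <
    [1,2] "found" : NP
    [2,3] "this" : N\NP

[0,1] S/N  lex  "a"
[1,2] NP  lex  "found"
[2,3] N\NP  lex  "this"
[1,3] N  <  k=2
[0,3] S  >  k=1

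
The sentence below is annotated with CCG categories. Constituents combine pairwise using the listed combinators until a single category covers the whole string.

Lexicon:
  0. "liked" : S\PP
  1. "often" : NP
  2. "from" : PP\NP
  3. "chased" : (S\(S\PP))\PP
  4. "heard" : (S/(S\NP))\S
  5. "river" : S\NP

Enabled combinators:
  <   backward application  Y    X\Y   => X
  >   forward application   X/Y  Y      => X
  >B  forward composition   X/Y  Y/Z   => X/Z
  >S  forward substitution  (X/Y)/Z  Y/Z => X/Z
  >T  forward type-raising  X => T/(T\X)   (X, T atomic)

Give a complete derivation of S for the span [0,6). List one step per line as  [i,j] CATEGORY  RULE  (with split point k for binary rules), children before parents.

[0,6] S   >
  [0,5] S/(S\NP)   <
    [0,4] S   <
      [0,1] "liked" : S\PP
      [1,4] S\(S\PP)   <
        [1,3] PP   <
          [1,2] "often" : NP
          [2,3] "from" : PP\NP
        [3,4] "chased" : (S\(S\PP))\PP
    [4,5] "heard" : (S/(S\NP))\S
  [5,6] "river" : S\NP

[0,1] S\PP  lex  "liked"
[1,2] NP  lex  "often"
[2,3] PP\NP  lex  "from"
[1,3] PP  <  k=2
[3,4] (S\(S\PP))\PP  lex  "chased"
[1,4] S\(S\PP)  <  k=3
[0,4] S  <  k=1
[4,5] (S/(S\NP))\S  lex  "heard"
[0,5] S/(S\NP)  <  k=4
[5,6] S\NP  lex  "river"
[0,6] S  >  k=5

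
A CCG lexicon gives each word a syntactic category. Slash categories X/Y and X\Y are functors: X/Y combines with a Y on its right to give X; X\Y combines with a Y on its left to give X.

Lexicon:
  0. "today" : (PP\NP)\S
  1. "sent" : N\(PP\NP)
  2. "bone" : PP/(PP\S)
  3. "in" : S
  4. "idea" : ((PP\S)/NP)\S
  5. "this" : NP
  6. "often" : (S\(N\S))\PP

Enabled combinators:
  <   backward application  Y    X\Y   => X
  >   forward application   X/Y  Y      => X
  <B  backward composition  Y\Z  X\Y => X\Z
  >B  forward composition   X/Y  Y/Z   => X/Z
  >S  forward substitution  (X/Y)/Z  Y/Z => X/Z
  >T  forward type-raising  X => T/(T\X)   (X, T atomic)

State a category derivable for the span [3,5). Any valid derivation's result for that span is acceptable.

(PP\S)/NP

[0,7] S   <
  [0,2] N\S   <B
    [0,1] "today" : (PP\NP)\S
    [1,2] "sent" : N\(PP\NP)
  [2,7] S\(N\S)   <
    [2,6] PP   >
      [2,3] "bone" : PP/(PP\S)
      [3,6] PP\S   >
        [3,5] (PP\S)/NP   <
          [3,4] "in" : S
          [4,5] "idea" : ((PP\S)/NP)\S
        [5,6] "this" : NP
    [6,7] "often" : (S\(N\S))\PP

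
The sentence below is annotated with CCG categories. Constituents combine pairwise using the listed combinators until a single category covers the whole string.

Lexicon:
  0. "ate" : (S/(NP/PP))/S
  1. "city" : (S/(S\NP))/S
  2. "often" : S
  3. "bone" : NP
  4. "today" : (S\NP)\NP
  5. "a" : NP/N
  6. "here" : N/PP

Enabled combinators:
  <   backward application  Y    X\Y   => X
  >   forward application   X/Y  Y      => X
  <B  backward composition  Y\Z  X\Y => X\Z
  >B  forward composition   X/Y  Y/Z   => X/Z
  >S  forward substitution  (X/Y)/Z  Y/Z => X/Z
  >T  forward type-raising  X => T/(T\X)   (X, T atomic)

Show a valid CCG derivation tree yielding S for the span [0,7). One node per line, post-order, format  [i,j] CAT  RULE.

[0,1] (S/(NP/PP))/S  lex  "ate"
[1,2] (S/(S\NP))/S  lex  "city"
[2,3] S  lex  "often"
[1,3] S/(S\NP)  >  k=2
[3,4] NP  lex  "bone"
[4,5] (S\NP)\NP  lex  "today"
[3,5] S\NP  <  k=4
[1,5] S  >  k=3
[0,5] S/(NP/PP)  >  k=1
[5,6] NP/N  lex  "a"
[6,7] N/PP  lex  "here"
[5,7] NP/PP  >B  k=6
[0,7] S  >  k=5

[0,7] S   >
  [0,5] S/(NP/PP)   >
    [0,1] "ate" : (S/(NP/PP))/S
    [1,5] S   >
      [1,3] S/(S\NP)   >
        [1,2] "city" : (S/(S\NP))/S
        [2,3] "often" : S
      [3,5] S\NP   <
        [3,4] "bone" : NP
        [4,5] "today" : (S\NP)\NP
  [5,7] NP/PP   >B
    [5,6] "a" : NP/N
    [6,7] "here" : N/PP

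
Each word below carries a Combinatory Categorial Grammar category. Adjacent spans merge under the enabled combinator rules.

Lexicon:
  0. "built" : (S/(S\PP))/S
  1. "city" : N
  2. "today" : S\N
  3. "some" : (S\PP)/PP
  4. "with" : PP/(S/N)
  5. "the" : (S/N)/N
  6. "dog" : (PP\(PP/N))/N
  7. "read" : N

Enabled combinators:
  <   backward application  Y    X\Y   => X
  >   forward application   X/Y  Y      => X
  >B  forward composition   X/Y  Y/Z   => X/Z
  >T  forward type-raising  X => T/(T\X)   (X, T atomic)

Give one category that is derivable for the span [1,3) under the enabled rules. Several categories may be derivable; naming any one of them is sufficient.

[0,8] S   >
  [0,3] S/(S\PP)   >
    [0,1] "built" : (S/(S\PP))/S
    [1,3] S   <
      [1,2] "city" : N
      [2,3] "today" : S\N
  [3,8] S\PP   >
    [3,4] "some" : (S\PP)/PP
    [4,8] PP   <
      [4,6] PP/N   >B
        [4,5] "with" : PP/(S/N)
        [5,6] "the" : (S/N)/N
      [6,8] PP\(PP/N)   >
        [6,7] "dog" : (PP\(PP/N))/N
        [7,8] "read" : N

S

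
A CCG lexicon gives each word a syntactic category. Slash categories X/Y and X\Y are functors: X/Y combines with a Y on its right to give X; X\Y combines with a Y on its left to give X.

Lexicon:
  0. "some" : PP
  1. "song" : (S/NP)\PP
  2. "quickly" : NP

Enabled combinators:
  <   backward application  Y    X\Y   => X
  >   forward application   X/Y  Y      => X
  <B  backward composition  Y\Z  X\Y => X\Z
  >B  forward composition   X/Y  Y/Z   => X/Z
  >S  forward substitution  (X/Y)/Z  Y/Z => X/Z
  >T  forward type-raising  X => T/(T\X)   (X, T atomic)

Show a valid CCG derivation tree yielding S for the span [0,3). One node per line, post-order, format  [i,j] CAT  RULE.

[0,3] S   >
  [0,2] S/NP   <
    [0,1] "some" : PP
    [1,2] "song" : (S/NP)\PP
  [2,3] "quickly" : NP

[0,1] PP  lex  "some"
[1,2] (S/NP)\PP  lex  "song"
[0,2] S/NP  <  k=1
[2,3] NP  lex  "quickly"
[0,3] S  >  k=2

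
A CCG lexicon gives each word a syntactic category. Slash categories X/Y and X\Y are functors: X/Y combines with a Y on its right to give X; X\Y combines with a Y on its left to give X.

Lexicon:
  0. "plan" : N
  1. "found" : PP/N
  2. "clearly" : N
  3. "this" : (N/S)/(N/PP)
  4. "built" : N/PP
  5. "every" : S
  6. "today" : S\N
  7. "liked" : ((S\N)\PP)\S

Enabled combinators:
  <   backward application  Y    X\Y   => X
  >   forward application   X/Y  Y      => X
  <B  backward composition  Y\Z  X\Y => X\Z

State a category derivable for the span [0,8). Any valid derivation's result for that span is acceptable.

S

[0,8] S   <
  [0,1] "plan" : N
  [1,8] S\N   <
    [1,3] PP   >
      [1,2] "found" : PP/N
      [2,3] "clearly" : N
    [3,8] (S\N)\PP   <
      [3,7] S   <
        [3,6] N   >
          [3,5] N/S   >
            [3,4] "this" : (N/S)/(N/PP)
            [4,5] "built" : N/PP
          [5,6] "every" : S
        [6,7] "today" : S\N
      [7,8] "liked" : ((S\N)\PP)\S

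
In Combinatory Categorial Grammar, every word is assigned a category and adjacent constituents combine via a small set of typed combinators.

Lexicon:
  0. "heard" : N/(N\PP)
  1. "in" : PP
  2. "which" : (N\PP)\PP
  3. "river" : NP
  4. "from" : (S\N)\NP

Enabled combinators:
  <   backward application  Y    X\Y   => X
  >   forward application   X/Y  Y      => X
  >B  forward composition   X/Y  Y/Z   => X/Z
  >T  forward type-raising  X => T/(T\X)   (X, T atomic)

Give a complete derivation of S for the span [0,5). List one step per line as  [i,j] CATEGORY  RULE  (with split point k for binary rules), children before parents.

[0,1] N/(N\PP)  lex  "heard"
[1,2] PP  lex  "in"
[2,3] (N\PP)\PP  lex  "which"
[1,3] N\PP  <  k=2
[0,3] N  >  k=1
[3,4] NP  lex  "river"
[4,5] (S\N)\NP  lex  "from"
[3,5] S\N  <  k=4
[0,5] S  <  k=3

[0,5] S   <
  [0,3] N   >
    [0,1] "heard" : N/(N\PP)
    [1,3] N\PP   <
      [1,2] "in" : PP
      [2,3] "which" : (N\PP)\PP
  [3,5] S\N   <
    [3,4] "river" : NP
    [4,5] "from" : (S\N)\NP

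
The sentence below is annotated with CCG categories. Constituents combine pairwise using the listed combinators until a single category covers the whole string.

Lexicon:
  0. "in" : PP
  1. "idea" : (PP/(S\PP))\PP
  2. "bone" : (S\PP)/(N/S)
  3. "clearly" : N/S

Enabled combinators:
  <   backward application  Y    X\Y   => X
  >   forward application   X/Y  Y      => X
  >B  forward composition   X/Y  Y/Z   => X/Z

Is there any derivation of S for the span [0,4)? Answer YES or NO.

PP (PP/(S\PP))\PP (S\PP)/(N/S) N/S
CKY chart[0,4] = {PP}; S ∉ chart

NO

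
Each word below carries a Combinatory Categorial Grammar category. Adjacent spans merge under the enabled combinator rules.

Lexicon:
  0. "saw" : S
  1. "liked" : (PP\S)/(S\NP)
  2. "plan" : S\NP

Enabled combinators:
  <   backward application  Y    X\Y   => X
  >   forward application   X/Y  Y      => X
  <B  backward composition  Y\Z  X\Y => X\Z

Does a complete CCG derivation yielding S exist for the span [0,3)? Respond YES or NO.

NO

S (PP\S)/(S\NP) S\NP
CKY chart[0,3] = {PP}; S ∉ chart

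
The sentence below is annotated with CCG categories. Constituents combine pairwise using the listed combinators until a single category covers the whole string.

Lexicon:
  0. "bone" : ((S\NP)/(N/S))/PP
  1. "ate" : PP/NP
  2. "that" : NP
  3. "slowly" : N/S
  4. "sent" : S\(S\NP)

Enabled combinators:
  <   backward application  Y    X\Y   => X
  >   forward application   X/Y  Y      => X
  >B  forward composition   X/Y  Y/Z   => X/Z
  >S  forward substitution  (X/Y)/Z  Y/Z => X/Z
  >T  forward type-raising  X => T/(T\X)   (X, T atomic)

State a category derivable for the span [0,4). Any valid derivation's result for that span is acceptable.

[0,5] S   <
  [0,4] S\NP   >
    [0,3] (S\NP)/(N/S)   >
      [0,1] "bone" : ((S\NP)/(N/S))/PP
      [1,3] PP   >
        [1,2] "ate" : PP/NP
        [2,3] "that" : NP
    [3,4] "slowly" : N/S
  [4,5] "sent" : S\(S\NP)

S\NP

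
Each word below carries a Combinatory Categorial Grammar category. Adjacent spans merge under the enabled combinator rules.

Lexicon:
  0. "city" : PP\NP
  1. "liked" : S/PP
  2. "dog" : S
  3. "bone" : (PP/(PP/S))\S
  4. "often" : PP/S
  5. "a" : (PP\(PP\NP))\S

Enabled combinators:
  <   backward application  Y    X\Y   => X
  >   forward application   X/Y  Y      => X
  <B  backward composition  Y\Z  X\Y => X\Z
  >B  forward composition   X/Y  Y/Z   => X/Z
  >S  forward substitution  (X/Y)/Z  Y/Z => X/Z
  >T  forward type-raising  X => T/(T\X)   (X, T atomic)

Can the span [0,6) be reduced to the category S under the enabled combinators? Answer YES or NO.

NO

PP\NP S/PP S (PP/(PP/S))\S PP/S (PP\(PP\NP))\S
CKY chart[0,6] = {N/(N\PP), NP/(NP\PP), PP, PP/(PP\PP), S/(S\PP)}; S ∉ chart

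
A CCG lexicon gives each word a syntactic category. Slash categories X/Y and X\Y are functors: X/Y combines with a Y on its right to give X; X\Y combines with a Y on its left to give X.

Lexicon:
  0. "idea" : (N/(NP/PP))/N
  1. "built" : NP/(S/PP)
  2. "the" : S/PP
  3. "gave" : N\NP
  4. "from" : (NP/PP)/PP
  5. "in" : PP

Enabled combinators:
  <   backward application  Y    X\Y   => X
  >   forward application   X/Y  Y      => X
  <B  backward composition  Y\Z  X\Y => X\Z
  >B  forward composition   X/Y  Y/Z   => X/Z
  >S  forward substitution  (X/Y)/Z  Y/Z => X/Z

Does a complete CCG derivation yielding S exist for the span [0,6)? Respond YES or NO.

(N/(NP/PP))/N NP/(S/PP) S/PP N\NP (NP/PP)/PP PP
CKY chart[0,6] = {N}; S ∉ chart

NO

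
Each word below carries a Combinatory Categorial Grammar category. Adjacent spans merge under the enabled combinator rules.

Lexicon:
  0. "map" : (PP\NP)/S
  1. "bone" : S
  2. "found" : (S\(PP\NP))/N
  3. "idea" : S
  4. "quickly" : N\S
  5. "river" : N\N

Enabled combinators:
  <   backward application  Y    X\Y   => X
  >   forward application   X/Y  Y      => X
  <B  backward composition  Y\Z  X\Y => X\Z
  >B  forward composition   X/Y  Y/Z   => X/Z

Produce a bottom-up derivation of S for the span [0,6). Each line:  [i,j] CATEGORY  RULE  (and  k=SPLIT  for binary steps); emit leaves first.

[0,1] (PP\NP)/S  lex  "map"
[1,2] S  lex  "bone"
[0,2] PP\NP  >  k=1
[2,3] (S\(PP\NP))/N  lex  "found"
[3,4] S  lex  "idea"
[4,5] N\S  lex  "quickly"
[5,6] N\N  lex  "river"
[4,6] N\S  <B  k=5
[3,6] N  <  k=4
[2,6] S\(PP\NP)  >  k=3
[0,6] S  <  k=2

[0,6] S   <
  [0,2] PP\NP   >
    [0,1] "map" : (PP\NP)/S
    [1,2] "bone" : S
  [2,6] S\(PP\NP)   >
    [2,3] "found" : (S\(PP\NP))/N
    [3,6] N   <
      [3,4] "idea" : S
      [4,6] N\S   <B
        [4,5] "quickly" : N\S
        [5,6] "river" : N\N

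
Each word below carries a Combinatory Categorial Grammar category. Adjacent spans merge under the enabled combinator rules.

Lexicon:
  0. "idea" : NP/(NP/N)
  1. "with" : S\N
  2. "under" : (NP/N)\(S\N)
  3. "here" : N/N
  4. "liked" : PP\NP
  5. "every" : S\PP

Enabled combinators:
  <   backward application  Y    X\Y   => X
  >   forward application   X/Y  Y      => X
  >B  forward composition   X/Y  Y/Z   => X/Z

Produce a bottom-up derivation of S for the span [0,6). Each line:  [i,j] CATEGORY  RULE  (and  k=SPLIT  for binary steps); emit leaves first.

[0,1] NP/(NP/N)  lex  "idea"
[1,2] S\N  lex  "with"
[2,3] (NP/N)\(S\N)  lex  "under"
[1,3] NP/N  <  k=2
[3,4] N/N  lex  "here"
[1,4] NP/N  >B  k=3
[0,4] NP  >  k=1
[4,5] PP\NP  lex  "liked"
[0,5] PP  <  k=4
[5,6] S\PP  lex  "every"
[0,6] S  <  k=5

[0,6] S   <
  [0,5] PP   <
    [0,4] NP   >
      [0,1] "idea" : NP/(NP/N)
      [1,4] NP/N   >B
        [1,3] NP/N   <
          [1,2] "with" : S\N
          [2,3] "under" : (NP/N)\(S\N)
        [3,4] "here" : N/N
    [4,5] "liked" : PP\NP
  [5,6] "every" : S\PP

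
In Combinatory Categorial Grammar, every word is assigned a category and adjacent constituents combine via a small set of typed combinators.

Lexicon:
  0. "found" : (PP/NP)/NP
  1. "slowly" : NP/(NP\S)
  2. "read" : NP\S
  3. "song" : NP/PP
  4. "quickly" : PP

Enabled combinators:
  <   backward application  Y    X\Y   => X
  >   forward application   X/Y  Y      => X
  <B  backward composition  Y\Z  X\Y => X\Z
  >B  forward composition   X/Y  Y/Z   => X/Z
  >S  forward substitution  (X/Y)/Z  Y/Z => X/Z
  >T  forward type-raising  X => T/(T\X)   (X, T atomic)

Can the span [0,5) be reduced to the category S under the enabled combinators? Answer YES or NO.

(PP/NP)/NP NP/(NP\S) NP\S NP/PP PP
CKY chart[0,5] = {N/(N\PP), NP/(NP\PP), PP, PP/(NP\NP), PP/(PP\PP), S/(S\PP)}; S ∉ chart

NO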